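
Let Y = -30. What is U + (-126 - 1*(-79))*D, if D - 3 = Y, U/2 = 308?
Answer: 1885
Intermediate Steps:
U = 616 (U = 2*308 = 616)
D = -27 (D = 3 - 30 = -27)
U + (-126 - 1*(-79))*D = 616 + (-126 - 1*(-79))*(-27) = 616 + (-126 + 79)*(-27) = 616 - 47*(-27) = 616 + 1269 = 1885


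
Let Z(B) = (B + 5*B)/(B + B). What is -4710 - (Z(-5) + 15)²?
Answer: -5034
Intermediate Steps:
Z(B) = 3 (Z(B) = (6*B)/((2*B)) = (6*B)*(1/(2*B)) = 3)
-4710 - (Z(-5) + 15)² = -4710 - (3 + 15)² = -4710 - 1*18² = -4710 - 1*324 = -4710 - 324 = -5034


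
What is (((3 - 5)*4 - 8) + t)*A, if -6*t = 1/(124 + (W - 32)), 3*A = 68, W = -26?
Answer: -107729/297 ≈ -362.72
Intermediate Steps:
A = 68/3 (A = (1/3)*68 = 68/3 ≈ 22.667)
t = -1/396 (t = -1/(6*(124 + (-26 - 32))) = -1/(6*(124 - 58)) = -1/6/66 = -1/6*1/66 = -1/396 ≈ -0.0025253)
(((3 - 5)*4 - 8) + t)*A = (((3 - 5)*4 - 8) - 1/396)*(68/3) = ((-2*4 - 8) - 1/396)*(68/3) = ((-8 - 8) - 1/396)*(68/3) = (-16 - 1/396)*(68/3) = -6337/396*68/3 = -107729/297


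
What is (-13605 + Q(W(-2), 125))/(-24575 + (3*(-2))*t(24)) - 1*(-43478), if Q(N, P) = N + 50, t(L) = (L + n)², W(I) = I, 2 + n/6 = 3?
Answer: 1303266607/29975 ≈ 43478.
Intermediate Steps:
n = 6 (n = -12 + 6*3 = -12 + 18 = 6)
t(L) = (6 + L)² (t(L) = (L + 6)² = (6 + L)²)
Q(N, P) = 50 + N
(-13605 + Q(W(-2), 125))/(-24575 + (3*(-2))*t(24)) - 1*(-43478) = (-13605 + (50 - 2))/(-24575 + (3*(-2))*(6 + 24)²) - 1*(-43478) = (-13605 + 48)/(-24575 - 6*30²) + 43478 = -13557/(-24575 - 6*900) + 43478 = -13557/(-24575 - 5400) + 43478 = -13557/(-29975) + 43478 = -13557*(-1/29975) + 43478 = 13557/29975 + 43478 = 1303266607/29975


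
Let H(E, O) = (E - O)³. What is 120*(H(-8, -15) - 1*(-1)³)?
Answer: 41280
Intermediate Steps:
120*(H(-8, -15) - 1*(-1)³) = 120*((-8 - 1*(-15))³ - 1*(-1)³) = 120*((-8 + 15)³ - 1*(-1)) = 120*(7³ + 1) = 120*(343 + 1) = 120*344 = 41280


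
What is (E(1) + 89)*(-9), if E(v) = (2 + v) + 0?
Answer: -828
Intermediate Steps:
E(v) = 2 + v
(E(1) + 89)*(-9) = ((2 + 1) + 89)*(-9) = (3 + 89)*(-9) = 92*(-9) = -828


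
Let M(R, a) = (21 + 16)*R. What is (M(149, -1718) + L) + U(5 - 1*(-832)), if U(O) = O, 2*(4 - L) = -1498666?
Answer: 755687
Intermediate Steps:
L = 749337 (L = 4 - ½*(-1498666) = 4 + 749333 = 749337)
M(R, a) = 37*R
(M(149, -1718) + L) + U(5 - 1*(-832)) = (37*149 + 749337) + (5 - 1*(-832)) = (5513 + 749337) + (5 + 832) = 754850 + 837 = 755687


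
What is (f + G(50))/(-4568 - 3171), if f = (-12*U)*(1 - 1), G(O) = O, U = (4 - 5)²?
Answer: -50/7739 ≈ -0.0064608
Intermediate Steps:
U = 1 (U = (-1)² = 1)
f = 0 (f = (-12*1)*(1 - 1) = -12*0 = 0)
(f + G(50))/(-4568 - 3171) = (0 + 50)/(-4568 - 3171) = 50/(-7739) = 50*(-1/7739) = -50/7739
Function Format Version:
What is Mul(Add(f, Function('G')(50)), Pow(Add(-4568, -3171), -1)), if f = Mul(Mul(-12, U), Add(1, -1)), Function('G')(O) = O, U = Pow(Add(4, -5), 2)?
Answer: Rational(-50, 7739) ≈ -0.0064608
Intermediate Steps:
U = 1 (U = Pow(-1, 2) = 1)
f = 0 (f = Mul(Mul(-12, 1), Add(1, -1)) = Mul(-12, 0) = 0)
Mul(Add(f, Function('G')(50)), Pow(Add(-4568, -3171), -1)) = Mul(Add(0, 50), Pow(Add(-4568, -3171), -1)) = Mul(50, Pow(-7739, -1)) = Mul(50, Rational(-1, 7739)) = Rational(-50, 7739)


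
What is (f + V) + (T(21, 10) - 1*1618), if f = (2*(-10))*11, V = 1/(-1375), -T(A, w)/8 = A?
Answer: -2758251/1375 ≈ -2006.0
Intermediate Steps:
T(A, w) = -8*A
V = -1/1375 ≈ -0.00072727
f = -220 (f = -20*11 = -220)
(f + V) + (T(21, 10) - 1*1618) = (-220 - 1/1375) + (-8*21 - 1*1618) = -302501/1375 + (-168 - 1618) = -302501/1375 - 1786 = -2758251/1375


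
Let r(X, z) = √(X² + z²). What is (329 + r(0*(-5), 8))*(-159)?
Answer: -53583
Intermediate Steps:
(329 + r(0*(-5), 8))*(-159) = (329 + √((0*(-5))² + 8²))*(-159) = (329 + √(0² + 64))*(-159) = (329 + √(0 + 64))*(-159) = (329 + √64)*(-159) = (329 + 8)*(-159) = 337*(-159) = -53583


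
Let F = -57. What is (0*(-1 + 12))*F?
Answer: 0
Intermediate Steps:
(0*(-1 + 12))*F = (0*(-1 + 12))*(-57) = (0*11)*(-57) = 0*(-57) = 0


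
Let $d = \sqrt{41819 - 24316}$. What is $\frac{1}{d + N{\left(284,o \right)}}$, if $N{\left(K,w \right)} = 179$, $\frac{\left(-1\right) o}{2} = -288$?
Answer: $\frac{179}{14538} - \frac{\sqrt{17503}}{14538} \approx 0.0032123$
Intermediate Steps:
$o = 576$ ($o = \left(-2\right) \left(-288\right) = 576$)
$d = \sqrt{17503} \approx 132.3$
$\frac{1}{d + N{\left(284,o \right)}} = \frac{1}{\sqrt{17503} + 179} = \frac{1}{179 + \sqrt{17503}}$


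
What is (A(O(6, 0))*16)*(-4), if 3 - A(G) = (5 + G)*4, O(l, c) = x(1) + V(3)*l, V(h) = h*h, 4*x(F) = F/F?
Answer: 14976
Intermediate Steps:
x(F) = 1/4 (x(F) = (F/F)/4 = (1/4)*1 = 1/4)
V(h) = h**2
O(l, c) = 1/4 + 9*l (O(l, c) = 1/4 + 3**2*l = 1/4 + 9*l)
A(G) = -17 - 4*G (A(G) = 3 - (5 + G)*4 = 3 - (20 + 4*G) = 3 + (-20 - 4*G) = -17 - 4*G)
(A(O(6, 0))*16)*(-4) = ((-17 - 4*(1/4 + 9*6))*16)*(-4) = ((-17 - 4*(1/4 + 54))*16)*(-4) = ((-17 - 4*217/4)*16)*(-4) = ((-17 - 217)*16)*(-4) = -234*16*(-4) = -3744*(-4) = 14976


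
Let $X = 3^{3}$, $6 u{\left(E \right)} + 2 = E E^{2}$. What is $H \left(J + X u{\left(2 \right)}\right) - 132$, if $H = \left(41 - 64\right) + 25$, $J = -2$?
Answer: $-82$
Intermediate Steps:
$u{\left(E \right)} = - \frac{1}{3} + \frac{E^{3}}{6}$ ($u{\left(E \right)} = - \frac{1}{3} + \frac{E E^{2}}{6} = - \frac{1}{3} + \frac{E^{3}}{6}$)
$X = 27$
$H = 2$ ($H = -23 + 25 = 2$)
$H \left(J + X u{\left(2 \right)}\right) - 132 = 2 \left(-2 + 27 \left(- \frac{1}{3} + \frac{2^{3}}{6}\right)\right) - 132 = 2 \left(-2 + 27 \left(- \frac{1}{3} + \frac{1}{6} \cdot 8\right)\right) - 132 = 2 \left(-2 + 27 \left(- \frac{1}{3} + \frac{4}{3}\right)\right) - 132 = 2 \left(-2 + 27 \cdot 1\right) - 132 = 2 \left(-2 + 27\right) - 132 = 2 \cdot 25 - 132 = 50 - 132 = -82$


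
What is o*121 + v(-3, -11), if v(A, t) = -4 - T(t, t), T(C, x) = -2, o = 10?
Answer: 1208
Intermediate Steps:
v(A, t) = -2 (v(A, t) = -4 - 1*(-2) = -4 + 2 = -2)
o*121 + v(-3, -11) = 10*121 - 2 = 1210 - 2 = 1208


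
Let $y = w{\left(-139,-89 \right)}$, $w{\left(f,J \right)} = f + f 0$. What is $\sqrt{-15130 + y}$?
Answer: $i \sqrt{15269} \approx 123.57 i$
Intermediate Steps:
$w{\left(f,J \right)} = f$ ($w{\left(f,J \right)} = f + 0 = f$)
$y = -139$
$\sqrt{-15130 + y} = \sqrt{-15130 - 139} = \sqrt{-15269} = i \sqrt{15269}$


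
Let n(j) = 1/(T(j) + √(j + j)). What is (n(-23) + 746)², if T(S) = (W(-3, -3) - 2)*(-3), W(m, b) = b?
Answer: (-99638745*I + 16696972*√46)/(-179*I + 30*√46) ≈ 5.566e+5 - 37.343*I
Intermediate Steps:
T(S) = 15 (T(S) = (-3 - 2)*(-3) = -5*(-3) = 15)
n(j) = 1/(15 + √2*√j) (n(j) = 1/(15 + √(j + j)) = 1/(15 + √(2*j)) = 1/(15 + √2*√j))
(n(-23) + 746)² = (1/(15 + √2*√(-23)) + 746)² = (1/(15 + √2*(I*√23)) + 746)² = (1/(15 + I*√46) + 746)² = (746 + 1/(15 + I*√46))²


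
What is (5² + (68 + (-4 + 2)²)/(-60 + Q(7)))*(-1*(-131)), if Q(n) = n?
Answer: 164143/53 ≈ 3097.0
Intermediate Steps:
(5² + (68 + (-4 + 2)²)/(-60 + Q(7)))*(-1*(-131)) = (5² + (68 + (-4 + 2)²)/(-60 + 7))*(-1*(-131)) = (25 + (68 + (-2)²)/(-53))*131 = (25 + (68 + 4)*(-1/53))*131 = (25 + 72*(-1/53))*131 = (25 - 72/53)*131 = (1253/53)*131 = 164143/53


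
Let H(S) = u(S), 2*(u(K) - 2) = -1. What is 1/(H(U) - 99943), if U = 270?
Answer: -2/199883 ≈ -1.0006e-5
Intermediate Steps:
u(K) = 3/2 (u(K) = 2 + (1/2)*(-1) = 2 - 1/2 = 3/2)
H(S) = 3/2
1/(H(U) - 99943) = 1/(3/2 - 99943) = 1/(-199883/2) = -2/199883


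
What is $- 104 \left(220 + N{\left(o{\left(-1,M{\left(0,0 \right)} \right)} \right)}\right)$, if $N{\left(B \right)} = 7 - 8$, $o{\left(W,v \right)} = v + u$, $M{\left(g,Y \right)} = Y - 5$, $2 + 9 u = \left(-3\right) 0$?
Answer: $-22776$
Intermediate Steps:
$u = - \frac{2}{9}$ ($u = - \frac{2}{9} + \frac{\left(-3\right) 0}{9} = - \frac{2}{9} + \frac{1}{9} \cdot 0 = - \frac{2}{9} + 0 = - \frac{2}{9} \approx -0.22222$)
$M{\left(g,Y \right)} = -5 + Y$ ($M{\left(g,Y \right)} = Y - 5 = -5 + Y$)
$o{\left(W,v \right)} = - \frac{2}{9} + v$ ($o{\left(W,v \right)} = v - \frac{2}{9} = - \frac{2}{9} + v$)
$N{\left(B \right)} = -1$ ($N{\left(B \right)} = 7 - 8 = -1$)
$- 104 \left(220 + N{\left(o{\left(-1,M{\left(0,0 \right)} \right)} \right)}\right) = - 104 \left(220 - 1\right) = \left(-104\right) 219 = -22776$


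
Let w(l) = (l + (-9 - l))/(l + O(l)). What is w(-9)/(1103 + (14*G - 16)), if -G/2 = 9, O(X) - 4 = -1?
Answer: 3/1670 ≈ 0.0017964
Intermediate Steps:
O(X) = 3 (O(X) = 4 - 1 = 3)
G = -18 (G = -2*9 = -18)
w(l) = -9/(3 + l) (w(l) = (l + (-9 - l))/(l + 3) = -9/(3 + l))
w(-9)/(1103 + (14*G - 16)) = (-9/(3 - 9))/(1103 + (14*(-18) - 16)) = (-9/(-6))/(1103 + (-252 - 16)) = (-9*(-1/6))/(1103 - 268) = (3/2)/835 = (3/2)*(1/835) = 3/1670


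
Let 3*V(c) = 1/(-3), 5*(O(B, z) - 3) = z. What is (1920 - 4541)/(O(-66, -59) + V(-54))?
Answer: 117945/401 ≈ 294.13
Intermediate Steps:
O(B, z) = 3 + z/5
V(c) = -⅑ (V(c) = (⅓)/(-3) = (⅓)*(-⅓) = -⅑)
(1920 - 4541)/(O(-66, -59) + V(-54)) = (1920 - 4541)/((3 + (⅕)*(-59)) - ⅑) = -2621/((3 - 59/5) - ⅑) = -2621/(-44/5 - ⅑) = -2621/(-401/45) = -2621*(-45/401) = 117945/401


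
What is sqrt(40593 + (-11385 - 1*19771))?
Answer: sqrt(9437) ≈ 97.144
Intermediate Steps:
sqrt(40593 + (-11385 - 1*19771)) = sqrt(40593 + (-11385 - 19771)) = sqrt(40593 - 31156) = sqrt(9437)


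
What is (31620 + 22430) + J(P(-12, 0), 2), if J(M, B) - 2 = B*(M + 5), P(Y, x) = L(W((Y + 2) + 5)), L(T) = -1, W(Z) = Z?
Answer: 54060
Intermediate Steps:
P(Y, x) = -1
J(M, B) = 2 + B*(5 + M) (J(M, B) = 2 + B*(M + 5) = 2 + B*(5 + M))
(31620 + 22430) + J(P(-12, 0), 2) = (31620 + 22430) + (2 + 5*2 + 2*(-1)) = 54050 + (2 + 10 - 2) = 54050 + 10 = 54060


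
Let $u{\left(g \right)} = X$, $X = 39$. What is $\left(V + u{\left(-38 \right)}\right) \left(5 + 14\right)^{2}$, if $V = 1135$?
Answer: $423814$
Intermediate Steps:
$u{\left(g \right)} = 39$
$\left(V + u{\left(-38 \right)}\right) \left(5 + 14\right)^{2} = \left(1135 + 39\right) \left(5 + 14\right)^{2} = 1174 \cdot 19^{2} = 1174 \cdot 361 = 423814$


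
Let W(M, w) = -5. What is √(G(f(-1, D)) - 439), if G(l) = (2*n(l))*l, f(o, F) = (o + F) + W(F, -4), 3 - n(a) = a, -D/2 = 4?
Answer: I*√915 ≈ 30.249*I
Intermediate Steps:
D = -8 (D = -2*4 = -8)
n(a) = 3 - a
f(o, F) = -5 + F + o (f(o, F) = (o + F) - 5 = (F + o) - 5 = -5 + F + o)
G(l) = l*(6 - 2*l) (G(l) = (2*(3 - l))*l = (6 - 2*l)*l = l*(6 - 2*l))
√(G(f(-1, D)) - 439) = √(2*(-5 - 8 - 1)*(3 - (-5 - 8 - 1)) - 439) = √(2*(-14)*(3 - 1*(-14)) - 439) = √(2*(-14)*(3 + 14) - 439) = √(2*(-14)*17 - 439) = √(-476 - 439) = √(-915) = I*√915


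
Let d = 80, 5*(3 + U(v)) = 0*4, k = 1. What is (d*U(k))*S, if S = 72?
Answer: -17280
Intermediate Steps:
U(v) = -3 (U(v) = -3 + (0*4)/5 = -3 + (1/5)*0 = -3 + 0 = -3)
(d*U(k))*S = (80*(-3))*72 = -240*72 = -17280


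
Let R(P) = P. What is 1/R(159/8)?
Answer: 8/159 ≈ 0.050314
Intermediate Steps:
1/R(159/8) = 1/(159/8) = 8/159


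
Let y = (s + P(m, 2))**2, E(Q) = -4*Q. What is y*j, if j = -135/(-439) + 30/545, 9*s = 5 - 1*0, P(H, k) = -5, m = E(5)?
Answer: 9252800/1291977 ≈ 7.1617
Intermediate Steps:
m = -20 (m = -4*5 = -20)
s = 5/9 (s = (5 - 1*0)/9 = (5 + 0)/9 = (1/9)*5 = 5/9 ≈ 0.55556)
j = 17349/47851 (j = -135*(-1/439) + 30*(1/545) = 135/439 + 6/109 = 17349/47851 ≈ 0.36256)
y = 1600/81 (y = (5/9 - 5)**2 = (-40/9)**2 = 1600/81 ≈ 19.753)
y*j = (1600/81)*(17349/47851) = 9252800/1291977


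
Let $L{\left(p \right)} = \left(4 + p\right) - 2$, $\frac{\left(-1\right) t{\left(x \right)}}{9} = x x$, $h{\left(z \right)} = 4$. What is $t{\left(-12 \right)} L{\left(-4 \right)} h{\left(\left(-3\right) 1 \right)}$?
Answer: $10368$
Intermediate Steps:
$t{\left(x \right)} = - 9 x^{2}$ ($t{\left(x \right)} = - 9 x x = - 9 x^{2}$)
$L{\left(p \right)} = 2 + p$
$t{\left(-12 \right)} L{\left(-4 \right)} h{\left(\left(-3\right) 1 \right)} = - 9 \left(-12\right)^{2} \left(2 - 4\right) 4 = \left(-9\right) 144 \left(-2\right) 4 = \left(-1296\right) \left(-2\right) 4 = 2592 \cdot 4 = 10368$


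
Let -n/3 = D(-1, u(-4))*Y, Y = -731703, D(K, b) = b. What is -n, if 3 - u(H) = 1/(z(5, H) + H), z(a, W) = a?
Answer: -4390218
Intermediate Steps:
u(H) = 3 - 1/(5 + H)
n = 4390218 (n = -3*(14 + 3*(-4))/(5 - 4)*(-731703) = -3*(14 - 12)/1*(-731703) = -3*1*2*(-731703) = -6*(-731703) = -3*(-1463406) = 4390218)
-n = -1*4390218 = -4390218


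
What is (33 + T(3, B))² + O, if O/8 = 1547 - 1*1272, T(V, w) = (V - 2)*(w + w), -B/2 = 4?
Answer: 2489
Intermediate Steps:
B = -8 (B = -2*4 = -8)
T(V, w) = 2*w*(-2 + V) (T(V, w) = (-2 + V)*(2*w) = 2*w*(-2 + V))
O = 2200 (O = 8*(1547 - 1*1272) = 8*(1547 - 1272) = 8*275 = 2200)
(33 + T(3, B))² + O = (33 + 2*(-8)*(-2 + 3))² + 2200 = (33 + 2*(-8)*1)² + 2200 = (33 - 16)² + 2200 = 17² + 2200 = 289 + 2200 = 2489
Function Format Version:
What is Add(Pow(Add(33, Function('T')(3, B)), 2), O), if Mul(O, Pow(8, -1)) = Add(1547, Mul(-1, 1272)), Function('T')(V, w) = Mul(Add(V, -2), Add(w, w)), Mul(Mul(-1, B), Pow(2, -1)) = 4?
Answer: 2489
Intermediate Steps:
B = -8 (B = Mul(-2, 4) = -8)
Function('T')(V, w) = Mul(2, w, Add(-2, V)) (Function('T')(V, w) = Mul(Add(-2, V), Mul(2, w)) = Mul(2, w, Add(-2, V)))
O = 2200 (O = Mul(8, Add(1547, Mul(-1, 1272))) = Mul(8, Add(1547, -1272)) = Mul(8, 275) = 2200)
Add(Pow(Add(33, Function('T')(3, B)), 2), O) = Add(Pow(Add(33, Mul(2, -8, Add(-2, 3))), 2), 2200) = Add(Pow(Add(33, Mul(2, -8, 1)), 2), 2200) = Add(Pow(Add(33, -16), 2), 2200) = Add(Pow(17, 2), 2200) = Add(289, 2200) = 2489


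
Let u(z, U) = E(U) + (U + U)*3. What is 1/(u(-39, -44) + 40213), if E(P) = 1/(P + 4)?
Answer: 40/1597959 ≈ 2.5032e-5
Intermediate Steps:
E(P) = 1/(4 + P)
u(z, U) = 1/(4 + U) + 6*U (u(z, U) = 1/(4 + U) + (U + U)*3 = 1/(4 + U) + (2*U)*3 = 1/(4 + U) + 6*U)
1/(u(-39, -44) + 40213) = 1/((1 + 6*(-44)*(4 - 44))/(4 - 44) + 40213) = 1/((1 + 6*(-44)*(-40))/(-40) + 40213) = 1/(-(1 + 10560)/40 + 40213) = 1/(-1/40*10561 + 40213) = 1/(-10561/40 + 40213) = 1/(1597959/40) = 40/1597959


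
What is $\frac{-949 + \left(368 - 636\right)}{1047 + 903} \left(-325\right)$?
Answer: $\frac{1217}{6} \approx 202.83$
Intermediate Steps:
$\frac{-949 + \left(368 - 636\right)}{1047 + 903} \left(-325\right) = \frac{-949 + \left(368 - 636\right)}{1950} \left(-325\right) = \left(-949 - 268\right) \frac{1}{1950} \left(-325\right) = \left(-1217\right) \frac{1}{1950} \left(-325\right) = \left(- \frac{1217}{1950}\right) \left(-325\right) = \frac{1217}{6}$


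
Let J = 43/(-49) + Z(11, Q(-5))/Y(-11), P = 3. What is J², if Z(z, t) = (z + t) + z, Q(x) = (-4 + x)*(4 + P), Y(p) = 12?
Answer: 6375625/345744 ≈ 18.440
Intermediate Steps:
Q(x) = -28 + 7*x (Q(x) = (-4 + x)*(4 + 3) = (-4 + x)*7 = -28 + 7*x)
Z(z, t) = t + 2*z (Z(z, t) = (t + z) + z = t + 2*z)
J = -2525/588 (J = 43/(-49) + ((-28 + 7*(-5)) + 2*11)/12 = 43*(-1/49) + ((-28 - 35) + 22)*(1/12) = -43/49 + (-63 + 22)*(1/12) = -43/49 - 41*1/12 = -43/49 - 41/12 = -2525/588 ≈ -4.2942)
J² = (-2525/588)² = 6375625/345744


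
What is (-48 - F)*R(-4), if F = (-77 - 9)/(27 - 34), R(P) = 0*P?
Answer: 0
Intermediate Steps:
R(P) = 0
F = 86/7 (F = -86/(-7) = -86*(-1/7) = 86/7 ≈ 12.286)
(-48 - F)*R(-4) = (-48 - 1*86/7)*0 = (-48 - 86/7)*0 = -422/7*0 = 0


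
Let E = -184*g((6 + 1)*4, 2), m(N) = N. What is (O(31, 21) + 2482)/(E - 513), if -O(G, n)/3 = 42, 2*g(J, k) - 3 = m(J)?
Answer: -2356/3365 ≈ -0.70015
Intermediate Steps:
g(J, k) = 3/2 + J/2
O(G, n) = -126 (O(G, n) = -3*42 = -126)
E = -2852 (E = -184*(3/2 + ((6 + 1)*4)/2) = -184*(3/2 + (7*4)/2) = -184*(3/2 + (1/2)*28) = -184*(3/2 + 14) = -184*31/2 = -2852)
(O(31, 21) + 2482)/(E - 513) = (-126 + 2482)/(-2852 - 513) = 2356/(-3365) = 2356*(-1/3365) = -2356/3365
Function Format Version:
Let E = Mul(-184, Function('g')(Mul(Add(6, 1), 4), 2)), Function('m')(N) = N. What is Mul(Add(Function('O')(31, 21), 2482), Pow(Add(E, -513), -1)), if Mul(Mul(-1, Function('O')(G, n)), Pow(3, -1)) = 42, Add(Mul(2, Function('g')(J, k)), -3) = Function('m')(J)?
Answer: Rational(-2356, 3365) ≈ -0.70015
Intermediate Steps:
Function('g')(J, k) = Add(Rational(3, 2), Mul(Rational(1, 2), J))
Function('O')(G, n) = -126 (Function('O')(G, n) = Mul(-3, 42) = -126)
E = -2852 (E = Mul(-184, Add(Rational(3, 2), Mul(Rational(1, 2), Mul(Add(6, 1), 4)))) = Mul(-184, Add(Rational(3, 2), Mul(Rational(1, 2), Mul(7, 4)))) = Mul(-184, Add(Rational(3, 2), Mul(Rational(1, 2), 28))) = Mul(-184, Add(Rational(3, 2), 14)) = Mul(-184, Rational(31, 2)) = -2852)
Mul(Add(Function('O')(31, 21), 2482), Pow(Add(E, -513), -1)) = Mul(Add(-126, 2482), Pow(Add(-2852, -513), -1)) = Mul(2356, Pow(-3365, -1)) = Mul(2356, Rational(-1, 3365)) = Rational(-2356, 3365)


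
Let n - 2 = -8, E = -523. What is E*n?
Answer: 3138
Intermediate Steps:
n = -6 (n = 2 - 8 = -6)
E*n = -523*(-6) = 3138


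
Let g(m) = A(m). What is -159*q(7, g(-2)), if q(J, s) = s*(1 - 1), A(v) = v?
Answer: 0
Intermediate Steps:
g(m) = m
q(J, s) = 0 (q(J, s) = s*0 = 0)
-159*q(7, g(-2)) = -159*0 = 0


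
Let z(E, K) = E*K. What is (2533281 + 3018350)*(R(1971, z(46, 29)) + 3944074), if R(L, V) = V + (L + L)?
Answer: 21925333889850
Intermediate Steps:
R(L, V) = V + 2*L
(2533281 + 3018350)*(R(1971, z(46, 29)) + 3944074) = (2533281 + 3018350)*((46*29 + 2*1971) + 3944074) = 5551631*((1334 + 3942) + 3944074) = 5551631*(5276 + 3944074) = 5551631*3949350 = 21925333889850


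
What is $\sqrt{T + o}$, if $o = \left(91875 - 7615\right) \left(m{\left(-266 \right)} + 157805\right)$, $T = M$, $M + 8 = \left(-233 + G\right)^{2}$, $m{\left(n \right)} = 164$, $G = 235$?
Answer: $4 \sqrt{831904246} \approx 1.1537 \cdot 10^{5}$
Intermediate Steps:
$M = -4$ ($M = -8 + \left(-233 + 235\right)^{2} = -8 + 2^{2} = -8 + 4 = -4$)
$T = -4$
$o = 13310467940$ ($o = \left(91875 - 7615\right) \left(164 + 157805\right) = 84260 \cdot 157969 = 13310467940$)
$\sqrt{T + o} = \sqrt{-4 + 13310467940} = \sqrt{13310467936} = 4 \sqrt{831904246}$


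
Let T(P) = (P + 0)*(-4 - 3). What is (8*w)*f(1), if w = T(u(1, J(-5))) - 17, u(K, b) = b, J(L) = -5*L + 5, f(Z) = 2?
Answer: -3632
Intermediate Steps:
J(L) = 5 - 5*L
T(P) = -7*P (T(P) = P*(-7) = -7*P)
w = -227 (w = -7*(5 - 5*(-5)) - 17 = -7*(5 + 25) - 17 = -7*30 - 17 = -210 - 17 = -227)
(8*w)*f(1) = (8*(-227))*2 = -1816*2 = -3632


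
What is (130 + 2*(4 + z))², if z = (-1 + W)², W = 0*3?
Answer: 19600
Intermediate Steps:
W = 0
z = 1 (z = (-1 + 0)² = (-1)² = 1)
(130 + 2*(4 + z))² = (130 + 2*(4 + 1))² = (130 + 2*5)² = (130 + 10)² = 140² = 19600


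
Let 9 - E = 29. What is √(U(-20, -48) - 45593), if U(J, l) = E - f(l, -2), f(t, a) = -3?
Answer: I*√45610 ≈ 213.56*I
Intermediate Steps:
E = -20 (E = 9 - 1*29 = 9 - 29 = -20)
U(J, l) = -17 (U(J, l) = -20 - 1*(-3) = -20 + 3 = -17)
√(U(-20, -48) - 45593) = √(-17 - 45593) = √(-45610) = I*√45610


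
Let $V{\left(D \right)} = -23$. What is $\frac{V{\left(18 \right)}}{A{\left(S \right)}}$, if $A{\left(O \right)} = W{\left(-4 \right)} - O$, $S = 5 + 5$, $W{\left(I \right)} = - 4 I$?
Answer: $- \frac{23}{6} \approx -3.8333$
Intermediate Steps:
$S = 10$
$A{\left(O \right)} = 16 - O$ ($A{\left(O \right)} = \left(-4\right) \left(-4\right) - O = 16 - O$)
$\frac{V{\left(18 \right)}}{A{\left(S \right)}} = - \frac{23}{16 - 10} = - \frac{23}{6}$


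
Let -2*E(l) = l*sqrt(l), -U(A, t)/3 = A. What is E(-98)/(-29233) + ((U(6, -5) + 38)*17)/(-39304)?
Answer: -5/578 - 343*I*sqrt(2)/29233 ≈ -0.0086505 - 0.016593*I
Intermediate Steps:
U(A, t) = -3*A
E(l) = -l**(3/2)/2 (E(l) = -l*sqrt(l)/2 = -l**(3/2)/2)
E(-98)/(-29233) + ((U(6, -5) + 38)*17)/(-39304) = -(-343)*I*sqrt(2)/(-29233) + ((-3*6 + 38)*17)/(-39304) = -(-343)*I*sqrt(2)*(-1/29233) + ((-18 + 38)*17)*(-1/39304) = (343*I*sqrt(2))*(-1/29233) + (20*17)*(-1/39304) = -343*I*sqrt(2)/29233 + 340*(-1/39304) = -343*I*sqrt(2)/29233 - 5/578 = -5/578 - 343*I*sqrt(2)/29233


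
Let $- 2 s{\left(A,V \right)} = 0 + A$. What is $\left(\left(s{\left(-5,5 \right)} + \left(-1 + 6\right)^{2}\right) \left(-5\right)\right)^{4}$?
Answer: $\frac{5719140625}{16} \approx 3.5745 \cdot 10^{8}$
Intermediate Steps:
$s{\left(A,V \right)} = - \frac{A}{2}$ ($s{\left(A,V \right)} = - \frac{0 + A}{2} = - \frac{A}{2}$)
$\left(\left(s{\left(-5,5 \right)} + \left(-1 + 6\right)^{2}\right) \left(-5\right)\right)^{4} = \left(\left(\left(- \frac{1}{2}\right) \left(-5\right) + \left(-1 + 6\right)^{2}\right) \left(-5\right)\right)^{4} = \left(\left(\frac{5}{2} + 5^{2}\right) \left(-5\right)\right)^{4} = \left(\left(\frac{5}{2} + 25\right) \left(-5\right)\right)^{4} = \left(\frac{55}{2} \left(-5\right)\right)^{4} = \left(- \frac{275}{2}\right)^{4} = \frac{5719140625}{16}$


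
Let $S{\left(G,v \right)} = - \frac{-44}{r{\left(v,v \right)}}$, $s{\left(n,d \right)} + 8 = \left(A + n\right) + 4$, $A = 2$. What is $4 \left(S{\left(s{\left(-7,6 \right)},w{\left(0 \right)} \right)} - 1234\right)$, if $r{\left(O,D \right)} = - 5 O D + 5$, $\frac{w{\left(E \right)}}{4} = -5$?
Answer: $- \frac{9847496}{1995} \approx -4936.1$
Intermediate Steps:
$w{\left(E \right)} = -20$ ($w{\left(E \right)} = 4 \left(-5\right) = -20$)
$s{\left(n,d \right)} = -2 + n$ ($s{\left(n,d \right)} = -8 + \left(\left(2 + n\right) + 4\right) = -8 + \left(6 + n\right) = -2 + n$)
$r{\left(O,D \right)} = 5 - 5 D O$ ($r{\left(O,D \right)} = - 5 D O + 5 = 5 - 5 D O$)
$S{\left(G,v \right)} = \frac{44}{5 - 5 v^{2}}$ ($S{\left(G,v \right)} = - \frac{-44}{5 - 5 v v} = - \frac{-44}{5 - 5 v^{2}} = \frac{44}{5 - 5 v^{2}}$)
$4 \left(S{\left(s{\left(-7,6 \right)},w{\left(0 \right)} \right)} - 1234\right) = 4 \left(- \frac{44}{-5 + 5 \left(-20\right)^{2}} - 1234\right) = 4 \left(- \frac{44}{-5 + 5 \cdot 400} - 1234\right) = 4 \left(- \frac{44}{-5 + 2000} - 1234\right) = 4 \left(- \frac{44}{1995} - 1234\right) = 4 \left(- \frac{2461874}{1995}\right) = - \frac{9847496}{1995}$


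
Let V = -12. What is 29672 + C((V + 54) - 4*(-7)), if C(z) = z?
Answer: 29742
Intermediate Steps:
29672 + C((V + 54) - 4*(-7)) = 29672 + ((-12 + 54) - 4*(-7)) = 29672 + (42 + 28) = 29672 + 70 = 29742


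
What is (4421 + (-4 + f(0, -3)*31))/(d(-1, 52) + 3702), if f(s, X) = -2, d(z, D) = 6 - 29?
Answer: 335/283 ≈ 1.1837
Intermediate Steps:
d(z, D) = -23
(4421 + (-4 + f(0, -3)*31))/(d(-1, 52) + 3702) = (4421 + (-4 - 2*31))/(-23 + 3702) = (4421 + (-4 - 62))/3679 = (4421 - 66)*(1/3679) = 4355*(1/3679) = 335/283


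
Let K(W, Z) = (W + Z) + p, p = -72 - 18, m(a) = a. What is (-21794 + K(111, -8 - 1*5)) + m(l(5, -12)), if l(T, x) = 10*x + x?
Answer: -21918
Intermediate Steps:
l(T, x) = 11*x
p = -90
K(W, Z) = -90 + W + Z (K(W, Z) = (W + Z) - 90 = -90 + W + Z)
(-21794 + K(111, -8 - 1*5)) + m(l(5, -12)) = (-21794 + (-90 + 111 + (-8 - 1*5))) + 11*(-12) = (-21794 + (-90 + 111 + (-8 - 5))) - 132 = (-21794 + (-90 + 111 - 13)) - 132 = (-21794 + 8) - 132 = -21786 - 132 = -21918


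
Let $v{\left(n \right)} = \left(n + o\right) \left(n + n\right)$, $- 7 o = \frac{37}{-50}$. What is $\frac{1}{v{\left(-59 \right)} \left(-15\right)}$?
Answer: $- \frac{35}{3648501} \approx -9.593 \cdot 10^{-6}$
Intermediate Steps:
$o = \frac{37}{350}$ ($o = - \frac{37 \frac{1}{-50}}{7} = - \frac{37 \left(- \frac{1}{50}\right)}{7} = \left(- \frac{1}{7}\right) \left(- \frac{37}{50}\right) = \frac{37}{350} \approx 0.10571$)
$v{\left(n \right)} = 2 n \left(\frac{37}{350} + n\right)$ ($v{\left(n \right)} = \left(n + \frac{37}{350}\right) \left(n + n\right) = \left(\frac{37}{350} + n\right) 2 n = 2 n \left(\frac{37}{350} + n\right)$)
$\frac{1}{v{\left(-59 \right)} \left(-15\right)} = \frac{1}{\frac{1}{175} \left(-59\right) \left(37 + 350 \left(-59\right)\right) \left(-15\right)} = \frac{1}{\frac{1}{175} \left(-59\right) \left(37 - 20650\right) \left(-15\right)} = \frac{1}{\frac{1}{175} \left(-59\right) \left(-20613\right) \left(-15\right)} = \frac{1}{\frac{1216167}{175} \left(-15\right)} = \frac{1}{- \frac{3648501}{35}} = - \frac{35}{3648501}$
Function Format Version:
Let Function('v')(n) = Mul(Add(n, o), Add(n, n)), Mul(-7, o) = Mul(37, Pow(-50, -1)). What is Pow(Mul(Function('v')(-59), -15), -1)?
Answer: Rational(-35, 3648501) ≈ -9.5930e-6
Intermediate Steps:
o = Rational(37, 350) (o = Mul(Rational(-1, 7), Mul(37, Pow(-50, -1))) = Mul(Rational(-1, 7), Mul(37, Rational(-1, 50))) = Mul(Rational(-1, 7), Rational(-37, 50)) = Rational(37, 350) ≈ 0.10571)
Function('v')(n) = Mul(2, n, Add(Rational(37, 350), n)) (Function('v')(n) = Mul(Add(n, Rational(37, 350)), Add(n, n)) = Mul(Add(Rational(37, 350), n), Mul(2, n)) = Mul(2, n, Add(Rational(37, 350), n)))
Pow(Mul(Function('v')(-59), -15), -1) = Pow(Mul(Mul(Rational(1, 175), -59, Add(37, Mul(350, -59))), -15), -1) = Pow(Mul(Mul(Rational(1, 175), -59, Add(37, -20650)), -15), -1) = Pow(Mul(Mul(Rational(1, 175), -59, -20613), -15), -1) = Pow(Mul(Rational(1216167, 175), -15), -1) = Pow(Rational(-3648501, 35), -1) = Rational(-35, 3648501)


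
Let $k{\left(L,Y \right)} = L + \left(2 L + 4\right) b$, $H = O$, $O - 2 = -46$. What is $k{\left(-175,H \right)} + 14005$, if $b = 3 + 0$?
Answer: $12792$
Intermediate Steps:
$O = -44$ ($O = 2 - 46 = -44$)
$H = -44$
$b = 3$
$k{\left(L,Y \right)} = 12 + 7 L$ ($k{\left(L,Y \right)} = L + \left(2 L + 4\right) 3 = L + \left(4 + 2 L\right) 3 = L + \left(12 + 6 L\right) = 12 + 7 L$)
$k{\left(-175,H \right)} + 14005 = \left(12 + 7 \left(-175\right)\right) + 14005 = \left(12 - 1225\right) + 14005 = -1213 + 14005 = 12792$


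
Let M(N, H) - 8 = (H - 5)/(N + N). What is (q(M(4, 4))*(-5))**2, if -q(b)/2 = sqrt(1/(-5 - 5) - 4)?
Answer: -410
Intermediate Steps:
M(N, H) = 8 + (-5 + H)/(2*N) (M(N, H) = 8 + (H - 5)/(N + N) = 8 + (-5 + H)/((2*N)) = 8 + (-5 + H)*(1/(2*N)) = 8 + (-5 + H)/(2*N))
q(b) = -I*sqrt(410)/5 (q(b) = -2*sqrt(1/(-5 - 5) - 4) = -2*sqrt(1/(-10) - 4) = -2*sqrt(-1/10 - 4) = -I*sqrt(410)/5)
(q(M(4, 4))*(-5))**2 = (-I*sqrt(410)/5*(-5))**2 = (I*sqrt(410))**2 = -410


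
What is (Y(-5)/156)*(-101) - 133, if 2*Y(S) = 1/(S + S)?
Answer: -414859/3120 ≈ -132.97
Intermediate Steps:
Y(S) = 1/(4*S) (Y(S) = 1/(2*(S + S)) = 1/(2*((2*S))) = (1/(2*S))/2 = 1/(4*S))
(Y(-5)/156)*(-101) - 133 = (((¼)/(-5))/156)*(-101) - 133 = (((¼)*(-⅕))*(1/156))*(-101) - 133 = -1/20*1/156*(-101) - 133 = -1/3120*(-101) - 133 = 101/3120 - 133 = -414859/3120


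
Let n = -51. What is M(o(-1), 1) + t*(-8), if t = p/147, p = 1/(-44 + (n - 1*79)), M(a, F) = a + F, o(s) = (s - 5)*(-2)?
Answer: 166261/12789 ≈ 13.000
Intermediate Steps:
o(s) = 10 - 2*s (o(s) = (-5 + s)*(-2) = 10 - 2*s)
M(a, F) = F + a
p = -1/174 (p = 1/(-44 + (-51 - 1*79)) = 1/(-44 + (-51 - 79)) = 1/(-44 - 130) = 1/(-174) = -1/174 ≈ -0.0057471)
t = -1/25578 (t = -1/174/147 = -1/174*1/147 = -1/25578 ≈ -3.9096e-5)
M(o(-1), 1) + t*(-8) = (1 + (10 - 2*(-1))) - 1/25578*(-8) = (1 + (10 + 2)) + 4/12789 = (1 + 12) + 4/12789 = 13 + 4/12789 = 166261/12789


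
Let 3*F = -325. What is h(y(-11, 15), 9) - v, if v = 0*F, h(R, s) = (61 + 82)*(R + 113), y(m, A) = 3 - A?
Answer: 14443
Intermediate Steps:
F = -325/3 (F = (⅓)*(-325) = -325/3 ≈ -108.33)
h(R, s) = 16159 + 143*R (h(R, s) = 143*(113 + R) = 16159 + 143*R)
v = 0 (v = 0*(-325/3) = 0)
h(y(-11, 15), 9) - v = (16159 + 143*(3 - 1*15)) - 1*0 = (16159 + 143*(3 - 15)) + 0 = (16159 + 143*(-12)) + 0 = (16159 - 1716) + 0 = 14443 + 0 = 14443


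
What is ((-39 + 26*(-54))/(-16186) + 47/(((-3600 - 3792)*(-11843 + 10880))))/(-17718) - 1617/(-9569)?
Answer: 235782479364643579/1395343063114152768 ≈ 0.16898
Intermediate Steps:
((-39 + 26*(-54))/(-16186) + 47/(((-3600 - 3792)*(-11843 + 10880))))/(-17718) - 1617/(-9569) = ((-39 - 1404)*(-1/16186) + 47/((-7392*(-963))))*(-1/17718) - 1617*(-1/9569) = (-1443*(-1/16186) + 47/7118496)*(-1/17718) + 231/1367 = (1443/16186 + 47*(1/7118496))*(-1/17718) + 231/1367 = (1443/16186 + 47/7118496)*(-1/17718) + 231/1367 = (5136375235/57609988128)*(-1/17718) + 231/1367 = -5136375235/1020733769651904 + 231/1367 = 235782479364643579/1395343063114152768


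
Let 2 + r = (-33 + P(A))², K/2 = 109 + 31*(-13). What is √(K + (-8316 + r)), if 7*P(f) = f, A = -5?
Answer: I*√380698/7 ≈ 88.144*I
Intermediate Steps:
P(f) = f/7
K = -588 (K = 2*(109 + 31*(-13)) = 2*(109 - 403) = 2*(-294) = -588)
r = 55598/49 (r = -2 + (-33 + (⅐)*(-5))² = -2 + (-33 - 5/7)² = -2 + (-236/7)² = -2 + 55696/49 = 55598/49 ≈ 1134.7)
√(K + (-8316 + r)) = √(-588 + (-8316 + 55598/49)) = √(-588 - 351886/49) = √(-380698/49) = I*√380698/7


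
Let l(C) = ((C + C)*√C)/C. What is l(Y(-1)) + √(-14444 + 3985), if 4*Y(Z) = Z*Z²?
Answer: I*(1 + √10459) ≈ 103.27*I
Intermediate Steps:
Y(Z) = Z³/4 (Y(Z) = (Z*Z²)/4 = Z³/4)
l(C) = 2*√C (l(C) = ((2*C)*√C)/C = (2*C^(3/2))/C = 2*√C)
l(Y(-1)) + √(-14444 + 3985) = 2*√((¼)*(-1)³) + √(-14444 + 3985) = 2*√((¼)*(-1)) + √(-10459) = 2*√(-¼) + I*√10459 = 2*(I/2) + I*√10459 = I + I*√10459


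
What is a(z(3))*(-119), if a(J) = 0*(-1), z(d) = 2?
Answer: 0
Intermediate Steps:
a(J) = 0
a(z(3))*(-119) = 0*(-119) = 0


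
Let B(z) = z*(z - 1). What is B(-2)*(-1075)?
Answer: -6450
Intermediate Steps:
B(z) = z*(-1 + z)
B(-2)*(-1075) = -2*(-1 - 2)*(-1075) = -2*(-3)*(-1075) = 6*(-1075) = -6450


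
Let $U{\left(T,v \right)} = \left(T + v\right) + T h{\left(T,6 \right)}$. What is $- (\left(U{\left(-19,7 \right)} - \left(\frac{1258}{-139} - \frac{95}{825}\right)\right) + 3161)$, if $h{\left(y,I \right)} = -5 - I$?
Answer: $- \frac{77225941}{22935} \approx -3367.2$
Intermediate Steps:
$U{\left(T,v \right)} = v - 10 T$ ($U{\left(T,v \right)} = \left(T + v\right) + T \left(-5 - 6\right) = \left(T + v\right) + T \left(-11\right) = \left(T + v\right) - 11 T = v - 10 T$)
$- (\left(U{\left(-19,7 \right)} - \left(\frac{1258}{-139} - \frac{95}{825}\right)\right) + 3161) = - (\left(\left(7 - -190\right) - \left(\frac{1258}{-139} - \frac{95}{825}\right)\right) + 3161) = - (\left(\left(7 + 190\right) - \left(1258 \left(- \frac{1}{139}\right) - \frac{19}{165}\right)\right) + 3161) = - (\left(197 - \left(- \frac{1258}{139} - \frac{19}{165}\right)\right) + 3161) = - (\left(197 - - \frac{210211}{22935}\right) + 3161) = - (\left(197 + \frac{210211}{22935}\right) + 3161) = - (\frac{4728406}{22935} + 3161) = \left(-1\right) \frac{77225941}{22935} = - \frac{77225941}{22935}$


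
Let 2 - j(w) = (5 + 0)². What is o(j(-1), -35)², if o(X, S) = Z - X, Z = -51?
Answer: 784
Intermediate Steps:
j(w) = -23 (j(w) = 2 - (5 + 0)² = 2 - 1*5² = 2 - 1*25 = 2 - 25 = -23)
o(X, S) = -51 - X
o(j(-1), -35)² = (-51 - 1*(-23))² = (-51 + 23)² = (-28)² = 784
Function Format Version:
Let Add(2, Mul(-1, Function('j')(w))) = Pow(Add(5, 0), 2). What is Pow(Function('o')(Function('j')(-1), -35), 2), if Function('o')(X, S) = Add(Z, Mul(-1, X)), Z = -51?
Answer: 784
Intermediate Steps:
Function('j')(w) = -23 (Function('j')(w) = Add(2, Mul(-1, Pow(Add(5, 0), 2))) = Add(2, Mul(-1, Pow(5, 2))) = Add(2, Mul(-1, 25)) = Add(2, -25) = -23)
Function('o')(X, S) = Add(-51, Mul(-1, X))
Pow(Function('o')(Function('j')(-1), -35), 2) = Pow(Add(-51, Mul(-1, -23)), 2) = Pow(Add(-51, 23), 2) = Pow(-28, 2) = 784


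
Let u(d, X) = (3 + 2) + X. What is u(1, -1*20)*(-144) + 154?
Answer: 2314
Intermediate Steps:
u(d, X) = 5 + X
u(1, -1*20)*(-144) + 154 = (5 - 1*20)*(-144) + 154 = (5 - 20)*(-144) + 154 = -15*(-144) + 154 = 2160 + 154 = 2314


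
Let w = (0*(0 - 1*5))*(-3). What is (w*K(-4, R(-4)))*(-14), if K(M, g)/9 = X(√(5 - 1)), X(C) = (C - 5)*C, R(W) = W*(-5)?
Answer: 0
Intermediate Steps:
R(W) = -5*W
X(C) = C*(-5 + C) (X(C) = (-5 + C)*C = C*(-5 + C))
K(M, g) = -54 (K(M, g) = 9*(√(5 - 1)*(-5 + √(5 - 1))) = 9*(√4*(-5 + √4)) = 9*(2*(-5 + 2)) = 9*(2*(-3)) = 9*(-6) = -54)
w = 0 (w = (0*(0 - 5))*(-3) = (0*(-5))*(-3) = 0*(-3) = 0)
(w*K(-4, R(-4)))*(-14) = (0*(-54))*(-14) = 0*(-14) = 0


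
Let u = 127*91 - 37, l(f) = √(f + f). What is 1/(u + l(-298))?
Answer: 2880/33177749 - I*√149/66355498 ≈ 8.6805e-5 - 1.8396e-7*I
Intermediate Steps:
l(f) = √2*√f (l(f) = √(2*f) = √2*√f)
u = 11520 (u = 11557 - 37 = 11520)
1/(u + l(-298)) = 1/(11520 + √2*√(-298)) = 1/(11520 + √2*(I*√298)) = 1/(11520 + 2*I*√149)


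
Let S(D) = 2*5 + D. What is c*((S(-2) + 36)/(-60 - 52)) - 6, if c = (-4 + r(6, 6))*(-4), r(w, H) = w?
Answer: -20/7 ≈ -2.8571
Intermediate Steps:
S(D) = 10 + D
c = -8 (c = (-4 + 6)*(-4) = 2*(-4) = -8)
c*((S(-2) + 36)/(-60 - 52)) - 6 = -8*((10 - 2) + 36)/(-60 - 52) - 6 = -8*(8 + 36)/(-112) - 6 = -352*(-1)/112 - 6 = -8*(-11/28) - 6 = 22/7 - 6 = -20/7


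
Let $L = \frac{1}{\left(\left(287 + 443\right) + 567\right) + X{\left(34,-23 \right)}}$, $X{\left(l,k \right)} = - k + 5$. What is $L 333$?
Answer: $\frac{333}{1325} \approx 0.25132$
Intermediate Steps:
$X{\left(l,k \right)} = 5 - k$
$L = \frac{1}{1325}$ ($L = \frac{1}{\left(\left(287 + 443\right) + 567\right) + \left(5 - -23\right)} = \frac{1}{\left(730 + 567\right) + \left(5 + 23\right)} = \frac{1}{1297 + 28} = \frac{1}{1325} \approx 0.00075472$)
$L 333 = \frac{1}{1325} \cdot 333 = \frac{333}{1325}$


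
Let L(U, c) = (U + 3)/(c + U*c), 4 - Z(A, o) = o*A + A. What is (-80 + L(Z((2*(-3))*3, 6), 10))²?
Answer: 10955180889/1716100 ≈ 6383.8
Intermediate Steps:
Z(A, o) = 4 - A - A*o (Z(A, o) = 4 - (o*A + A) = 4 - (A*o + A) = 4 - (A + A*o) = 4 + (-A - A*o) = 4 - A - A*o)
L(U, c) = (3 + U)/(c + U*c)
(-80 + L(Z((2*(-3))*3, 6), 10))² = (-80 + (3 + (4 - 2*(-3)*3 - 1*(2*(-3))*3*6))/(10*(1 + (4 - 2*(-3)*3 - 1*(2*(-3))*3*6))))² = (-80 + (3 + (4 - (-6)*3 - 1*(-6*3)*6))/(10*(1 + (4 - (-6)*3 - 1*(-6*3)*6))))² = (-80 + (3 + (4 - 1*(-18) - 1*(-18)*6))/(10*(1 + (4 - 1*(-18) - 1*(-18)*6))))² = (-80 + (3 + (4 + 18 + 108))/(10*(1 + (4 + 18 + 108))))² = (-80 + (3 + 130)/(10*(1 + 130)))² = (-80 + (⅒)*133/131)² = (-80 + (⅒)*(1/131)*133)² = (-80 + 133/1310)² = (-104667/1310)² = 10955180889/1716100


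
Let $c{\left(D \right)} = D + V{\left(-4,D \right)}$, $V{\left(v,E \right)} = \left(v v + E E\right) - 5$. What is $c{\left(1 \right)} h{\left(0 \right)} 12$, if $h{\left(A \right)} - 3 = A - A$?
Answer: $468$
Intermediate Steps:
$V{\left(v,E \right)} = -5 + E^{2} + v^{2}$ ($V{\left(v,E \right)} = \left(v^{2} + E^{2}\right) - 5 = \left(E^{2} + v^{2}\right) - 5 = -5 + E^{2} + v^{2}$)
$h{\left(A \right)} = 3$ ($h{\left(A \right)} = 3 + \left(A - A\right) = 3 + 0 = 3$)
$c{\left(D \right)} = 11 + D + D^{2}$ ($c{\left(D \right)} = D + \left(-5 + D^{2} + \left(-4\right)^{2}\right) = D + \left(-5 + D^{2} + 16\right) = D + \left(11 + D^{2}\right) = 11 + D + D^{2}$)
$c{\left(1 \right)} h{\left(0 \right)} 12 = \left(11 + 1 + 1^{2}\right) 3 \cdot 12 = \left(11 + 1 + 1\right) 3 \cdot 12 = 13 \cdot 3 \cdot 12 = 39 \cdot 12 = 468$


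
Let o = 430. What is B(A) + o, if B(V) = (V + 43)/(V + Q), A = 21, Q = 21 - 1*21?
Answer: 9094/21 ≈ 433.05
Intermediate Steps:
Q = 0 (Q = 21 - 21 = 0)
B(V) = (43 + V)/V (B(V) = (V + 43)/(V + 0) = (43 + V)/V)
B(A) + o = (43 + 21)/21 + 430 = (1/21)*64 + 430 = 64/21 + 430 = 9094/21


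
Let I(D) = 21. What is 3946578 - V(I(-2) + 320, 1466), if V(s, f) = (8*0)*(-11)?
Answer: 3946578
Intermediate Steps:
V(s, f) = 0 (V(s, f) = 0*(-11) = 0)
3946578 - V(I(-2) + 320, 1466) = 3946578 - 1*0 = 3946578 + 0 = 3946578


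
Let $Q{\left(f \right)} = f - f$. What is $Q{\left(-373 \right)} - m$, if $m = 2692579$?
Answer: $-2692579$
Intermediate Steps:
$Q{\left(f \right)} = 0$
$Q{\left(-373 \right)} - m = 0 - 2692579 = -2692579$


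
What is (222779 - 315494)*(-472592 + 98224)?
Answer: 34709529120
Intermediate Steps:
(222779 - 315494)*(-472592 + 98224) = -92715*(-374368) = 34709529120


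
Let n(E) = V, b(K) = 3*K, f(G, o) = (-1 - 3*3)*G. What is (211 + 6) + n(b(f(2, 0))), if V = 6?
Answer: 223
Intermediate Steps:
f(G, o) = -10*G (f(G, o) = (-1 - 9)*G = -10*G)
n(E) = 6
(211 + 6) + n(b(f(2, 0))) = (211 + 6) + 6 = 217 + 6 = 223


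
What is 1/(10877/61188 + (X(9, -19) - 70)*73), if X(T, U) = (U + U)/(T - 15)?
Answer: -61188/284370551 ≈ -0.00021517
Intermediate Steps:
X(T, U) = 2*U/(-15 + T) (X(T, U) = (2*U)/(-15 + T) = 2*U/(-15 + T))
1/(10877/61188 + (X(9, -19) - 70)*73) = 1/(10877/61188 + (2*(-19)/(-15 + 9) - 70)*73) = 1/(10877*(1/61188) + (2*(-19)/(-6) - 70)*73) = 1/(10877/61188 + (2*(-19)*(-⅙) - 70)*73) = 1/(10877/61188 + (19/3 - 70)*73) = 1/(10877/61188 - 191/3*73) = 1/(10877/61188 - 13943/3) = 1/(-284370551/61188) = -61188/284370551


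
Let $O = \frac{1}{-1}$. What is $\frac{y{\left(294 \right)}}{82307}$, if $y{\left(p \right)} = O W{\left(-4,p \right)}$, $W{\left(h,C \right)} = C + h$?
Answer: $- \frac{290}{82307} \approx -0.0035234$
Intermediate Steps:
$O = -1$
$y{\left(p \right)} = 4 - p$ ($y{\left(p \right)} = - (p - 4) = - (-4 + p) = 4 - p$)
$\frac{y{\left(294 \right)}}{82307} = \frac{4 - 294}{82307} = \left(4 - 294\right) \frac{1}{82307} = \left(-290\right) \frac{1}{82307} = - \frac{290}{82307}$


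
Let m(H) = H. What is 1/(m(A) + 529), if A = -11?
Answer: 1/518 ≈ 0.0019305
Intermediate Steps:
1/(m(A) + 529) = 1/(-11 + 529) = 1/518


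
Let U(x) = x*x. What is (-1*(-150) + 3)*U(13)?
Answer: 25857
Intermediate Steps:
U(x) = x²
(-1*(-150) + 3)*U(13) = (-1*(-150) + 3)*13² = (150 + 3)*169 = 153*169 = 25857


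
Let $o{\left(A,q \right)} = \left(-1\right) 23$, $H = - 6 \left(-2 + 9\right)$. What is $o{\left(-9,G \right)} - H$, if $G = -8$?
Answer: $19$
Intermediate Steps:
$H = -42$ ($H = \left(-6\right) 7 = -42$)
$o{\left(A,q \right)} = -23$
$o{\left(-9,G \right)} - H = -23 - -42 = -23 + 42 = 19$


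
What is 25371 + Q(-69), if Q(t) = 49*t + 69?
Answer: 22059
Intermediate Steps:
Q(t) = 69 + 49*t
25371 + Q(-69) = 25371 + (69 + 49*(-69)) = 25371 + (69 - 3381) = 25371 - 3312 = 22059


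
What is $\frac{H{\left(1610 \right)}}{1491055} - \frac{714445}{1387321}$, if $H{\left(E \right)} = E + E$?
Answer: $- \frac{212161923171}{413714382731} \approx -0.51282$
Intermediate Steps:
$H{\left(E \right)} = 2 E$
$\frac{H{\left(1610 \right)}}{1491055} - \frac{714445}{1387321} = \frac{2 \cdot 1610}{1491055} - \frac{714445}{1387321} = 3220 \cdot \frac{1}{1491055} - \frac{714445}{1387321} = \frac{644}{298211} - \frac{714445}{1387321} = - \frac{212161923171}{413714382731}$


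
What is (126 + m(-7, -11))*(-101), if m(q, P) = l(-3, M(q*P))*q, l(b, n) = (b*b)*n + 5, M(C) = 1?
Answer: -2828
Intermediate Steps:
l(b, n) = 5 + n*b² (l(b, n) = b²*n + 5 = n*b² + 5 = 5 + n*b²)
m(q, P) = 14*q (m(q, P) = (5 + 1*(-3)²)*q = (5 + 1*9)*q = (5 + 9)*q = 14*q)
(126 + m(-7, -11))*(-101) = (126 + 14*(-7))*(-101) = (126 - 98)*(-101) = 28*(-101) = -2828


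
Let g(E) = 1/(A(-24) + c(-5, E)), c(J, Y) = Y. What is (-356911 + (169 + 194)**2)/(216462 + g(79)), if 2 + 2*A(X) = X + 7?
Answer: -15647369/15044110 ≈ -1.0401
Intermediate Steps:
A(X) = 5/2 + X/2 (A(X) = -1 + (X + 7)/2 = -1 + (7 + X)/2 = -1 + (7/2 + X/2) = 5/2 + X/2)
g(E) = 1/(-19/2 + E) (g(E) = 1/((5/2 + (1/2)*(-24)) + E) = 1/((5/2 - 12) + E) = 1/(-19/2 + E))
(-356911 + (169 + 194)**2)/(216462 + g(79)) = (-356911 + (169 + 194)**2)/(216462 + 2/(-19 + 2*79)) = (-356911 + 363**2)/(216462 + 2/(-19 + 158)) = (-356911 + 131769)/(216462 + 2/139) = -225142/(216462 + 2*(1/139)) = -225142/(216462 + 2/139) = -225142/30088220/139 = -225142*139/30088220 = -15647369/15044110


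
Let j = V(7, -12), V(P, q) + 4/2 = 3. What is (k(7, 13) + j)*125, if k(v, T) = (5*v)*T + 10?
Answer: 58250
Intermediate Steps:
k(v, T) = 10 + 5*T*v (k(v, T) = 5*T*v + 10 = 10 + 5*T*v)
V(P, q) = 1 (V(P, q) = -2 + 3 = 1)
j = 1
(k(7, 13) + j)*125 = ((10 + 5*13*7) + 1)*125 = ((10 + 455) + 1)*125 = (465 + 1)*125 = 466*125 = 58250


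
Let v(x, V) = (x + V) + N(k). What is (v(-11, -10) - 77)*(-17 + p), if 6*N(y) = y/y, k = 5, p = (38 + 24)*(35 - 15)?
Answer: -717901/6 ≈ -1.1965e+5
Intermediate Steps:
p = 1240 (p = 62*20 = 1240)
N(y) = ⅙ (N(y) = (y/y)/6 = (⅙)*1 = ⅙)
v(x, V) = ⅙ + V + x (v(x, V) = (x + V) + ⅙ = (V + x) + ⅙ = ⅙ + V + x)
(v(-11, -10) - 77)*(-17 + p) = ((⅙ - 10 - 11) - 77)*(-17 + 1240) = (-125/6 - 77)*1223 = -587/6*1223 = -717901/6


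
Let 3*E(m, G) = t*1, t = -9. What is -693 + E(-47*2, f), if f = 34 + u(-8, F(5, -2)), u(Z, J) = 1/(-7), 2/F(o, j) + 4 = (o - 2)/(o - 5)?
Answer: -696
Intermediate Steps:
F(o, j) = 2/(-4 + (-2 + o)/(-5 + o)) (F(o, j) = 2/(-4 + (o - 2)/(o - 5)) = 2/(-4 + (-2 + o)/(-5 + o)))
u(Z, J) = -1/7
f = 237/7 (f = 34 - 1/7 = 237/7 ≈ 33.857)
E(m, G) = -3 (E(m, G) = (-9*1)/3 = (1/3)*(-9) = -3)
-693 + E(-47*2, f) = -693 - 3 = -696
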